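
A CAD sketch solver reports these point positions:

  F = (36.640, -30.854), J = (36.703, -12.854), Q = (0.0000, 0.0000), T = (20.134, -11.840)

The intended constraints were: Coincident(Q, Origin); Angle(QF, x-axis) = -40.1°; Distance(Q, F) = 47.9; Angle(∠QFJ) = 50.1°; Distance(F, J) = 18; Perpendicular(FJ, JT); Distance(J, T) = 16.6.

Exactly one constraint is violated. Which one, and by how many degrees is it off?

Perpendicular(FJ, JT) — off by 3.30°.

Q = (0.00, 0.00) ✓; QF at -40.10° ✓; |QF| = 47.90 ✓; ∠QFJ = 50.10° ✓; |FJ| = 18.00 ✓; ∠(FJ, JT) = 86.70° ✗; |JT| = 16.60 ✓.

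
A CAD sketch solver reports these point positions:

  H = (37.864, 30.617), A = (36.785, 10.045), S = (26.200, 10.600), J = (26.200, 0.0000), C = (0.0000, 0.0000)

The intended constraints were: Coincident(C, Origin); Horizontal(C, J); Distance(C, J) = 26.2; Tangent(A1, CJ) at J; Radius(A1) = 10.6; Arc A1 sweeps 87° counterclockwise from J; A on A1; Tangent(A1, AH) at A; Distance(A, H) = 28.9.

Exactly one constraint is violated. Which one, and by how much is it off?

Distance(A, H) = 28.9 — off by 8.30.

C = (0.00, 0.00) ✓; C.y = 0.00, J.y = 0.00 ✓; |CJ| = 26.20 ✓; ∠(SJ, JC) = 90.00° ✓; |SJ| = 10.60 ✓; bearing(S→A) − bearing(S→J) = 87.00° ✓; |SA| = 10.60 ✓; ∠(SA, AH) = 90.00° ✓; |AH| = 20.60 ✗.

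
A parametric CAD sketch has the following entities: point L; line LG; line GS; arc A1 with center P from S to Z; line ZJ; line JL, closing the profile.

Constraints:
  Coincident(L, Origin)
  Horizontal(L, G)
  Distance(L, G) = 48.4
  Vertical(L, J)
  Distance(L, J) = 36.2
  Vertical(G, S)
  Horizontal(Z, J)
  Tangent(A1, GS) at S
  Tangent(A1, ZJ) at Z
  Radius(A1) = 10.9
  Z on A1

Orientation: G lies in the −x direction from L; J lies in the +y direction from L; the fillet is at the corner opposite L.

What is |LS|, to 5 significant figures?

54.614

L is at the origin; L and G share the same y with |LG| = 48.4 and G on the −x side, so G = (-48.400, 0.0000). LJ is vertical with |LJ| = 36.2 and J on the +y side, so J = (0.0000, 36.200). The virtual corner opposite L is at (-48.400, 36.200). Tangency of A1 to GS means the radius PS is perpendicular to GS and tangency of A1 to ZJ means the radius PZ is perpendicular to ZJ, with radius 10.9, so the center P sits 10.9 in from both sides at P = (-37.500, 25.300). That places the tangent points at S = (-48.400, 25.300) on GS and Z = (-37.500, 36.200) on ZJ. Then |LS| = |S − L| = 54.614.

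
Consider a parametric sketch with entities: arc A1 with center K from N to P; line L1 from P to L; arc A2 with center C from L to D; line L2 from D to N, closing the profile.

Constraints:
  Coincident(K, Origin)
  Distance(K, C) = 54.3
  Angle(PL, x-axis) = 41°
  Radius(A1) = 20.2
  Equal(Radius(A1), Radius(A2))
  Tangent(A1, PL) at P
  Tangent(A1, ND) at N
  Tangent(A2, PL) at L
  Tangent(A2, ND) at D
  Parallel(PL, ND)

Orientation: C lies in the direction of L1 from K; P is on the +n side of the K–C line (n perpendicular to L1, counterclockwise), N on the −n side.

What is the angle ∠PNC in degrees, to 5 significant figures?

69.594°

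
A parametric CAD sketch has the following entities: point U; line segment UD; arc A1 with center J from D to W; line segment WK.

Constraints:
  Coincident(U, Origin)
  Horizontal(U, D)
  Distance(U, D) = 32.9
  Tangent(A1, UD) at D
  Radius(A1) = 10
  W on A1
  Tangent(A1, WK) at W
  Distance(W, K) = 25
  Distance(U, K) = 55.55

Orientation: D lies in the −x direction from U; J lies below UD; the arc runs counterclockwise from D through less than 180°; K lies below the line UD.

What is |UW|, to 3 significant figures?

44.0

Checks: |JW| = 10.00 ✓; ∠(JW, WK) = 90.00° ✓; |WK| = 25.00 ✓; |UK| = 55.55 ✓.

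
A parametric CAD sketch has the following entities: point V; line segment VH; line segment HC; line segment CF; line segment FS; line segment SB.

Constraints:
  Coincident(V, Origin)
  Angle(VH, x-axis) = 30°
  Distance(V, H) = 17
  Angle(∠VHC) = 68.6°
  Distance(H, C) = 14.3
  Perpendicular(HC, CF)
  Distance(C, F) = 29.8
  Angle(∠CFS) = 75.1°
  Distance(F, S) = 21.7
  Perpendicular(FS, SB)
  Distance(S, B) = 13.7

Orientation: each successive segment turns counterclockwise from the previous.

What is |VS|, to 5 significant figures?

15.367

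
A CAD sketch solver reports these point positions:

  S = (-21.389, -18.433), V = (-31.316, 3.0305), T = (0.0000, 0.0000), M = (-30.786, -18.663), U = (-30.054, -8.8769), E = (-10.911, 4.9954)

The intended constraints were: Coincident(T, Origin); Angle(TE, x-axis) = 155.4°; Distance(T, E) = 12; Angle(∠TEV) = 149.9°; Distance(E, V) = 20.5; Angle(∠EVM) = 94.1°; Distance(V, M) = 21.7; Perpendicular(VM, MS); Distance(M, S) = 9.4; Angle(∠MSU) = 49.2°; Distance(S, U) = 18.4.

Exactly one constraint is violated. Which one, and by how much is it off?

Distance(S, U) = 18.4 — off by 5.50.

T = (0.00, 0.00) ✓; TE at 155.4° ✓; |TE| = 12.00 ✓; ∠TEV = 149.9° ✓; |EV| = 20.50 ✓; ∠EVM = 94.10° ✓; |VM| = 21.70 ✓; ∠(VM, MS) = 90.00° ✓; |MS| = 9.400 ✓; ∠MSU = 49.20° ✓; |SU| = 12.90 ✗.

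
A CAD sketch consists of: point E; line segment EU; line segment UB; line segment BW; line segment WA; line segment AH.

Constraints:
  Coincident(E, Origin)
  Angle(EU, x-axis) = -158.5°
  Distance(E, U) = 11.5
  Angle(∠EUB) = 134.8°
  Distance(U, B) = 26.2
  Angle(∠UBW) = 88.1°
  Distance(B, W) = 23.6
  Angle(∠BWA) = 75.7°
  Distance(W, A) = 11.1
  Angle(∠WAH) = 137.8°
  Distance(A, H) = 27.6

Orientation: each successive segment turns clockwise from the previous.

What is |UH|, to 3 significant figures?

3.03

∠BWA = 75.7° gives WA at -39.9° from the x-axis; with |WA| = 11.1, A = (-16.0, 20.5). ∠WAH = 137.8° gives AH at -82.1° from the x-axis; with |AH| = 27.6, H = (-12.2, -6.86). Then |UH| = |H − U| = 3.03.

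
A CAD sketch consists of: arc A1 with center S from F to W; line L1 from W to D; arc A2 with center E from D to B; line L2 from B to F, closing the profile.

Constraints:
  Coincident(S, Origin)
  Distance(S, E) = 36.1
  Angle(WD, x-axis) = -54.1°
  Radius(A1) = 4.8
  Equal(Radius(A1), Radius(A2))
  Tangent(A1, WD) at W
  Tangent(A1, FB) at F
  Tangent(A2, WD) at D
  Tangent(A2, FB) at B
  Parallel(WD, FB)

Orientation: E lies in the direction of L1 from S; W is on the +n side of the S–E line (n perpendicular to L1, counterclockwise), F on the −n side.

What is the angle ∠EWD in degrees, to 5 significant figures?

7.5739°

The slot axis is L1's direction at -54.1°, so u = (cos -54.1°, sin -54.1°) = (0.58637, -0.81004) and n = (−sin -54.1°, cos -54.1°) = (0.81004, 0.58637). S is at the origin and E lies 36.1 along u from S, so E = 36.1·u = (21.168, -29.243). Tangency of A1 to both parallel lines with radius 4.8 puts W and F at S ± 4.8·n: W = (3.8882, 2.8146), F = (-3.8882, -2.8146). Equal radii place D and B the same way about E: D = E + 4.8·n = (25.056, -26.428), B = E − 4.8·n = (17.280, -32.057). Then cos ∠EWD = WE·WD / (|WE||WD|), giving 7.5739°.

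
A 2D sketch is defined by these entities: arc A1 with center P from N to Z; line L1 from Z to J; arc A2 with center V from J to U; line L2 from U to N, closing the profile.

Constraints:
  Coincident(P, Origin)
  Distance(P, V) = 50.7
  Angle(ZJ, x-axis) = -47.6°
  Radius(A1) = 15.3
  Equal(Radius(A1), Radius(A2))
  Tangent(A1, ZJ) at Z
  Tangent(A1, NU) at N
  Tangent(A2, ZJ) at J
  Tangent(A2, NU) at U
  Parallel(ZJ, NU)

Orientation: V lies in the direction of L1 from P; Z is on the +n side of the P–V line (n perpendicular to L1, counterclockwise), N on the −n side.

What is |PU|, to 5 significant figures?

52.958

The slot axis is L1's direction at -47.6°, so u = (cos -47.6°, sin -47.6°) = (0.67430, -0.73846) and n = (−sin -47.6°, cos -47.6°) = (0.73846, 0.67430). P is at the origin and V lies 50.7 along u from P, so V = 50.7·u = (34.187, -37.440). Tangency of A1 to both parallel lines with radius 15.3 puts Z and N at P ± 15.3·n: Z = (11.298, 10.317), N = (-11.298, -10.317). Equal radii place J and U the same way about V: J = V + 15.3·n = (45.485, -27.123), U = V − 15.3·n = (22.889, -47.757). Then |PU| = |U − P| = 52.958.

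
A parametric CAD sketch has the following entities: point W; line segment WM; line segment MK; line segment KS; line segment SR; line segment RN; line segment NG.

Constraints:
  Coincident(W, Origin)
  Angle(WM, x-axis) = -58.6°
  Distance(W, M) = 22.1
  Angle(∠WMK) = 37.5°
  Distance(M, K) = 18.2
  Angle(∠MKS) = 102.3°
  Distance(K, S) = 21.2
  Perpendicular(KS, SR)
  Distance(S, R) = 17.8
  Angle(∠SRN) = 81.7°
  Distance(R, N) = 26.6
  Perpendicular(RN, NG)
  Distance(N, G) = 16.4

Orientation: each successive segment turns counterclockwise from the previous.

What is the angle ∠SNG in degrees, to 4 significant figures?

53.76°

∠SRN = 81.7° gives RN at -10.10° from the x-axis; with |RN| = 26.6, N = (13.90, -15.63). RN ⟂ NG, so NG runs at 79.90°; with |NG| = 16.4, G = (16.78, 0.5163). Then cos ∠SNG = NS·NG / (|NS||NG|), giving 53.76°.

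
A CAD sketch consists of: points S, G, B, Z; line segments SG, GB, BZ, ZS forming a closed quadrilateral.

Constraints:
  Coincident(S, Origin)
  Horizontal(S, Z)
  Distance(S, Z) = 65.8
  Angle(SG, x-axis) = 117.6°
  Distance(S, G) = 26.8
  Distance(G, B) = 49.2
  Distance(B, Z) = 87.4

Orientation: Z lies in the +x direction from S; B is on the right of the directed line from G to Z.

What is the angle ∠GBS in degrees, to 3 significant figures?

29.1°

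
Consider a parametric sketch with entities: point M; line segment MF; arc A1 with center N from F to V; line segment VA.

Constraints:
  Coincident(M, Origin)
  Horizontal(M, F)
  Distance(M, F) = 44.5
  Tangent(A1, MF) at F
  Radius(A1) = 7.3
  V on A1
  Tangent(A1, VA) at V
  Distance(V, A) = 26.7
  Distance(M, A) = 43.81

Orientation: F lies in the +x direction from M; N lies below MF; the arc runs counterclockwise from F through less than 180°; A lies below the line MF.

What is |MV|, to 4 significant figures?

37.83

Checks: ∠(NF, FM) = 90.00° ✓; |NF| = 7.300 ✓; |NV| = 7.300 ✓; ∠(NV, VA) = 90.00° ✓; |VA| = 26.70 ✓; |MA| = 43.81 ✓.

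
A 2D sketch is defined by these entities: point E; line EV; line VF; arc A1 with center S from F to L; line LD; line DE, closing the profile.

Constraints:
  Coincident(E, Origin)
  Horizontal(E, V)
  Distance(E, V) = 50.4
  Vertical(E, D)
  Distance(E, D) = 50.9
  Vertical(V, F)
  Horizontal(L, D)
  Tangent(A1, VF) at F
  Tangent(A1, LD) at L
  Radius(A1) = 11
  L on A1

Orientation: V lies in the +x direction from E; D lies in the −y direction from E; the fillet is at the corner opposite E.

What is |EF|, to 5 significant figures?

64.282

The virtual corner opposite E is at (50.400, -50.900). The tangent condition forces SF to be normal to VF and since A1 is tangent to LD there, SL ⟂ LD, with radius 11.0, so the center S sits 11.0 in from both sides at S = (39.400, -39.900). That places the tangent points at F = (50.400, -39.900) on VF and L = (39.400, -50.900) on LD. Then |EF| = |F − E| = 64.282.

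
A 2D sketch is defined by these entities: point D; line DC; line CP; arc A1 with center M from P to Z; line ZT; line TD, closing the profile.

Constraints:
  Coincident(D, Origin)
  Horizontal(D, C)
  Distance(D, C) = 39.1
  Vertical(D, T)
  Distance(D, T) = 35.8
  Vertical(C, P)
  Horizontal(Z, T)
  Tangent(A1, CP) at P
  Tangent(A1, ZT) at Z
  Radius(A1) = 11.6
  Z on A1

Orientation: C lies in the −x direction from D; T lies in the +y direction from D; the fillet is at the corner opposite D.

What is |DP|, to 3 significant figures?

46.0

The virtual corner opposite D is at (-39.1, 35.8). The tangent condition forces MP to be normal to CP and the tangent condition forces MZ to be normal to ZT, with radius 11.6, so the center M sits 11.6 in from both sides at M = (-27.5, 24.2). That places the tangent points at P = (-39.1, 24.2) on CP and Z = (-27.5, 35.8) on ZT. Then |DP| = |P − D| = 46.0.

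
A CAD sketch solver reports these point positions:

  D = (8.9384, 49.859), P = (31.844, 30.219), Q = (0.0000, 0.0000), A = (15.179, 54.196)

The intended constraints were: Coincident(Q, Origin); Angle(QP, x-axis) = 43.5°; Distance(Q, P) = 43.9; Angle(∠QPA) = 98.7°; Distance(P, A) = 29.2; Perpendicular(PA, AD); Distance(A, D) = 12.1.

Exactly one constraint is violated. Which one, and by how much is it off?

Distance(A, D) = 12.1 — off by 4.50.

Q = (0.00, 0.00) ✓; QP at 43.50° ✓; |QP| = 43.90 ✓; ∠QPA = 98.70° ✓; |PA| = 29.20 ✓; ∠(PA, AD) = 90.00° ✓; |AD| = 7.600 ✗.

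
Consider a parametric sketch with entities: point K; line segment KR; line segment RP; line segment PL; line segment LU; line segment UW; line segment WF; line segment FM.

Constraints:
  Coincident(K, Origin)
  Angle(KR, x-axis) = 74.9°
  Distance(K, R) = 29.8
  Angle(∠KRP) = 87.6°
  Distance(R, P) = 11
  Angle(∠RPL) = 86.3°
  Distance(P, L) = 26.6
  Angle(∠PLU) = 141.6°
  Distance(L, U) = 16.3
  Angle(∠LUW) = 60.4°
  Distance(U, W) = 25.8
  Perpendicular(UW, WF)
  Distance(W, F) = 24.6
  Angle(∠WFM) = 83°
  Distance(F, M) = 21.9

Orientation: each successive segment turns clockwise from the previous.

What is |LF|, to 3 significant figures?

20.6

K is at the origin; KR runs at 74.9° with length 29.8, so R = (7.76, 28.8). ∠KRP = 87.6° gives RP at -17.5° from the x-axis; with |RP| = 11.0, P = (18.3, 25.5). ∠RPL = 86.3° gives PL at -111° from the x-axis; with |PL| = 26.6, L = (8.63, 0.664). ∠PLU = 141.6° gives LU at -150° from the x-axis; with |LU| = 16.3, U = (-5.42, -7.58). ∠LUW = 60.4° gives UW at 90.8° from the x-axis; with |UW| = 25.8, W = (-5.78, 18.2). UW ⟂ WF, so WF runs at 0.800°; with |WF| = 24.6, F = (18.8, 18.6). Then |LF| = |F − L| = 20.6.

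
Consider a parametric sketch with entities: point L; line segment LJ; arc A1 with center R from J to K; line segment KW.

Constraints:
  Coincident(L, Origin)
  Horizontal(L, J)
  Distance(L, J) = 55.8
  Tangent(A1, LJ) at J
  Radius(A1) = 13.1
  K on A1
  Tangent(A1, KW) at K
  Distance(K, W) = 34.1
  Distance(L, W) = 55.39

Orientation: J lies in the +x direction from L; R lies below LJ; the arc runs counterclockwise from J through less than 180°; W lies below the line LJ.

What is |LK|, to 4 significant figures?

44.22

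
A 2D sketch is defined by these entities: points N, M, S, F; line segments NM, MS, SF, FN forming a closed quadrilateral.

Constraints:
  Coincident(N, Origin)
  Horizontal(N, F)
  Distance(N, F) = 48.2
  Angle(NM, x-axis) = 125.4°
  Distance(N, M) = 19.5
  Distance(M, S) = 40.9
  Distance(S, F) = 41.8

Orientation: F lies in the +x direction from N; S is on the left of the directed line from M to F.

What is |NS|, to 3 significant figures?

42.8

N is at the origin; N and F share the same y with |NF| = 48.2 and F in +x, so F = (48.2, 0). NM runs at 125.4° with |NM| = 19.5, so M = (-11.3, 15.9). S is determined by |MS| = 40.9 and |SF| = 41.8 together: it lies at the intersection of circle(M, 40.9) and circle(F, 41.8). With |MF| = 61.6, the foot of the radical line on MF is 30.2 from M and the perpendicular offset is √(40.9² − 30.2²) = 27.6. Taking the left-of-MF solution: S = (25.0, 34.8).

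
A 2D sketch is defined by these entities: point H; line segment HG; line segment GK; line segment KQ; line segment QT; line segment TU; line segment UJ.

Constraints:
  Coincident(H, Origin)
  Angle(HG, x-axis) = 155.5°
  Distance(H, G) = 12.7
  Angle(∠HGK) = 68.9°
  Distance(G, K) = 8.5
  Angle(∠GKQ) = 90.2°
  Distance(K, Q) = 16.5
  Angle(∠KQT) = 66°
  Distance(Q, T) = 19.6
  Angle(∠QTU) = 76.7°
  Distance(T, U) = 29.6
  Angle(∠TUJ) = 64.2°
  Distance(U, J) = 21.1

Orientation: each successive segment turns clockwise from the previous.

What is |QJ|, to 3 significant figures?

15.9

H is at the origin; HG runs at 155.5° with length 12.7, so G = (-11.6, 5.27). ∠HGK = 68.9° gives GK at 44.4° from the x-axis; with |GK| = 8.5, K = (-5.48, 11.2). ∠GKQ = 90.2° gives KQ at -45.4° from the x-axis; with |KQ| = 16.5, Q = (6.10, -0.535). ∠KQT = 66.0° gives QT at -159° from the x-axis; with |QT| = 19.6, T = (-12.2, -7.43). ∠QTU = 76.7° gives TU at 97.3° from the x-axis; with |TU| = 29.6, U = (-16.0, 21.9). ∠TUJ = 64.2° gives UJ at -18.5° from the x-axis; with |UJ| = 21.1, J = (4.00, 15.2). Then |QJ| = |J − Q| = 15.9.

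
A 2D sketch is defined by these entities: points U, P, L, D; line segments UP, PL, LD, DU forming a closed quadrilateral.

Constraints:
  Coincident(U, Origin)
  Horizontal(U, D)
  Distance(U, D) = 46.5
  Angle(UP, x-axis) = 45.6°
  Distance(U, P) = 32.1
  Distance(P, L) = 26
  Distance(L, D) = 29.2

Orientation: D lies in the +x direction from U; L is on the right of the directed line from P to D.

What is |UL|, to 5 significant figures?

17.602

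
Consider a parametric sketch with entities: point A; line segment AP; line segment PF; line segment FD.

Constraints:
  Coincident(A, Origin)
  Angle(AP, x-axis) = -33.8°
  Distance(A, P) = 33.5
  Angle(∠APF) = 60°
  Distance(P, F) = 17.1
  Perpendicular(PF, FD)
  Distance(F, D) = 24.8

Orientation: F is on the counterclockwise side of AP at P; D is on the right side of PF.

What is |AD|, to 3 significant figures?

53.8

A is at the origin; AP runs at -33.8° with length 33.5, so P = 33.5·(cos -33.8°, sin -33.8°) = (27.8, -18.6). ∠APF = 60.0°, so PF runs at -33.8° + (180° − 60.0°) = 86.2° from the x-axis; with |PF| = 17.1, F = P + 17.1·(cos 86.2°, sin 86.2°) = (29.0, -1.57). PF ⟂ FD; with |FD| = 24.8 on the right of PF, D = F + 24.8·(0.998, -0.0663) = (53.7, -3.22). Then |AD| = |D − A| = 53.8.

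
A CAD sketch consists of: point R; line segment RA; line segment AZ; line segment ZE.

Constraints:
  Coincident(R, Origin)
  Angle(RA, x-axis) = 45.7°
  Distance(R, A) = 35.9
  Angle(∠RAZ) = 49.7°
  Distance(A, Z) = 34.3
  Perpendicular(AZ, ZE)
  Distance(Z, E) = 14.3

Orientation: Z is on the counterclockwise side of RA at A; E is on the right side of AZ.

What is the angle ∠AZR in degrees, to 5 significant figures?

67.967°

R is at the origin; RA runs at 45.7° with length 35.9, so A = 35.9·(cos 45.7°, sin 45.7°) = (25.073, 25.693). ∠RAZ = 49.7°, so AZ runs at 45.7° + (180° − 49.7°) = 176.00° from the x-axis; with |AZ| = 34.3, Z = A + 34.3·(cos 176.00°, sin 176.00°) = (-9.1433, 28.086). Then cos ∠AZR = ZA·ZR / (|ZA||ZR|), giving 67.967°.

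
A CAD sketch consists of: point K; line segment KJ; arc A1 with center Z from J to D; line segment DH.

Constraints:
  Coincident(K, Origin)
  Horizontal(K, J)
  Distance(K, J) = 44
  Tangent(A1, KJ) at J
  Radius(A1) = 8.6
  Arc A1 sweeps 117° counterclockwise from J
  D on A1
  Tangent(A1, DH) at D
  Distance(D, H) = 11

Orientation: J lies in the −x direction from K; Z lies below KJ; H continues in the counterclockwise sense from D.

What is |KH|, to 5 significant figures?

51.725

On A1, J sits at bearing 90° from Z; a 117° counterclockwise sweep puts D at bearing 207°, so D = Z + 8.6·(cos 207°, sin 207°) = (-51.663, -12.504). Since A1 is tangent to DH there, ZD ⟂ DH, so DH runs along (−sin 207°, cos 207°); with |DH| = 11.0, H = (-46.669, -22.305). Then |KH| = |H − K| = 51.725.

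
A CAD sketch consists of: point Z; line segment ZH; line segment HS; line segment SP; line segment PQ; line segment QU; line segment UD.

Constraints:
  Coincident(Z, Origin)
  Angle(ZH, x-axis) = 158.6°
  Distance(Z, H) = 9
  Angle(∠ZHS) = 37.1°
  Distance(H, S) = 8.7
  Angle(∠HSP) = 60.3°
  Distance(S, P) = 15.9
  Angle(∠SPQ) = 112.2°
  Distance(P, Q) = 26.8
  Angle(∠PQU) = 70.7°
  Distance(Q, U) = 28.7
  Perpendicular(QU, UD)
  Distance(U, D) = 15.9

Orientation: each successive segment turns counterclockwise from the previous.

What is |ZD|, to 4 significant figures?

14.75

Z is at the origin; ZH runs at 158.6° with length 9.0, so H = (-8.380, 3.284). ∠ZHS = 37.1° gives HS at -58.50° from the x-axis; with |HS| = 8.7, S = (-3.834, -4.134). ∠HSP = 60.3° gives SP at 61.20° from the x-axis; with |SP| = 15.9, P = (3.826, 9.799). ∠SPQ = 112.2° gives PQ at 129.0° from the x-axis; with |PQ| = 26.8, Q = (-13.04, 30.63). ∠PQU = 70.7° gives QU at -121.7° from the x-axis; with |QU| = 28.7, U = (-28.12, 6.208). The perpendicularity gives UD at right angles to QU, so UD runs at -31.70°; with |UD| = 15.9, D = (-14.59, -2.147). Then |ZD| = |D − Z| = 14.75.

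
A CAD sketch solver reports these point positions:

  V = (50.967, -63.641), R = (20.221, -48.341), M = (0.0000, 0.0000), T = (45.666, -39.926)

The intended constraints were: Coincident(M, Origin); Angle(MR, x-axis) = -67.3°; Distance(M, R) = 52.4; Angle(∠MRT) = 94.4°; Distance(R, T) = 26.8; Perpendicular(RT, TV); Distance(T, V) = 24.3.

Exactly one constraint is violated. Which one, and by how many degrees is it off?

Perpendicular(RT, TV) — off by 5.70°.

M = (0.00, 0.00) ✓; MR at -67.30° ✓; |MR| = 52.40 ✓; ∠MRT = 94.40° ✓; |RT| = 26.80 ✓; ∠(RT, TV) = 95.70° ✗; |TV| = 24.30 ✓.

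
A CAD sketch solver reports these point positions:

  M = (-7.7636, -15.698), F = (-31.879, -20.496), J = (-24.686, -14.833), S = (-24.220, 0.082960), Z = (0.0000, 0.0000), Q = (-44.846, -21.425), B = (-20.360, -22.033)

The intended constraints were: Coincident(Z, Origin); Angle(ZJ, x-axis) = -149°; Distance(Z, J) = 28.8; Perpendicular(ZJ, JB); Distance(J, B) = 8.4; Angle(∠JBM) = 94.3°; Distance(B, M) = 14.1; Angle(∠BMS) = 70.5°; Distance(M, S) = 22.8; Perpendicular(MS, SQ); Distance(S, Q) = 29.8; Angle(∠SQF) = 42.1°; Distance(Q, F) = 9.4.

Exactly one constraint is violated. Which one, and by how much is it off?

Distance(Q, F) = 9.4 — off by 3.60.

Z = (0.00, 0.00) ✓; ZJ at -149.0° ✓; |ZJ| = 28.80 ✓; ∠(ZJ, JB) = 90.00° ✓; |JB| = 8.400 ✓; ∠JBM = 94.30° ✓; |BM| = 14.10 ✓; ∠BMS = 70.50° ✓; |MS| = 22.80 ✓; ∠(MS, SQ) = 90.00° ✓; |SQ| = 29.80 ✓; ∠SQF = 42.10° ✓; |QF| = 13.00 ✗.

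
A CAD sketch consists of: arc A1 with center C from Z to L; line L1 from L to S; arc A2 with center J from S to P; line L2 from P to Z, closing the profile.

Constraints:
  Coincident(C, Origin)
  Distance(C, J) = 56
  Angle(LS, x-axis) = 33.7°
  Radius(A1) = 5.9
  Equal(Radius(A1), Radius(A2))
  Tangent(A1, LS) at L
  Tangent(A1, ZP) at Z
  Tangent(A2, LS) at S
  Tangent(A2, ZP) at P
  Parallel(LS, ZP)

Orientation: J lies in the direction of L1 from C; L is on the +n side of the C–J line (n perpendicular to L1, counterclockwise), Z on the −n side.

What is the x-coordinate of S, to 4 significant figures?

43.32

The slot axis is L1's direction at 33.7°, so u = (cos 33.7°, sin 33.7°) = (0.8320, 0.5548) and n = (−sin 33.7°, cos 33.7°) = (-0.5548, 0.8320). C is at the origin and J lies 56.0 along u from C, so J = 56.0·u = (46.59, 31.07). Tangency of A1 to both parallel lines with radius 5.9 puts L and Z at C ± 5.9·n: L = (-3.274, 4.909), Z = (3.274, -4.909). Equal radii place S and P the same way about J: S = J + 5.9·n = (43.32, 35.98), P = J − 5.9·n = (49.86, 26.16). So S.x = 43.32.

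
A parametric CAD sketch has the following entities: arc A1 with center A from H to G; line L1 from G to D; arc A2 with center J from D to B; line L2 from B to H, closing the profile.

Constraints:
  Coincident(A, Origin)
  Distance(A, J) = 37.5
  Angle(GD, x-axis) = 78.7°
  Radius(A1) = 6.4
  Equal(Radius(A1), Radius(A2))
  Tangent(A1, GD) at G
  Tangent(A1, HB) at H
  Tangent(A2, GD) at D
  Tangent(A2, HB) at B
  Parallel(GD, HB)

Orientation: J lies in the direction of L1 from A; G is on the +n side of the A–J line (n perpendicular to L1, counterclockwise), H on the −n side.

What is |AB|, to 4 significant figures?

38.04

Tangency of A1 to both parallel lines with radius 6.4 puts G and H at A ± 6.4·n: G = (-6.276, 1.254), H = (6.276, -1.254). Equal radii place D and B the same way about J: D = J + 6.4·n = (1.072, 38.03), B = J − 6.4·n = (13.62, 35.52). Then |AB| = |B − A| = 38.04.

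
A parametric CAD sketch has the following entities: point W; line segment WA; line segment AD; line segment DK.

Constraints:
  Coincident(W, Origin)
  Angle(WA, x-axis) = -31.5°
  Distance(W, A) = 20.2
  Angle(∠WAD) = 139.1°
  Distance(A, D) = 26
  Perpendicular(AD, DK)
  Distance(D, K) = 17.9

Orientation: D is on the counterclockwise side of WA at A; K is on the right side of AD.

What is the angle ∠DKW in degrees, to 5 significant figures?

52.975°

∠WAD = 139.1°, so AD runs at -31.5° + (180° − 139.1°) = 9.4000° from the x-axis; with |AD| = 26.0, D = A + 26.0·(cos 9.4000°, sin 9.4000°) = (42.874, -6.3080). AD ⟂ DK; with |DK| = 17.9 on the right of AD, K = D + 17.9·(0.16333, -0.98657) = (45.798, -23.968). Then cos ∠DKW = KD·KW / (|KD||KW|), giving 52.975°.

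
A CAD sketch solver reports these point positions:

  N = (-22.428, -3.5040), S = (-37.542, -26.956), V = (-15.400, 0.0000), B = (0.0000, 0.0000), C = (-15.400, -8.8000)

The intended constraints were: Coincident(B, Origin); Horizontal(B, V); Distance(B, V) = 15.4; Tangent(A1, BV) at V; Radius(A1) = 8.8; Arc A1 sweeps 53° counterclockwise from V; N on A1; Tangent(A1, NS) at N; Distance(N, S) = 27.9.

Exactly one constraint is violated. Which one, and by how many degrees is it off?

Tangent(A1, NS) at N — off by 4.20°.

B = (0.00, 0.00) ✓; B.y = 0.00, V.y = 0.00 ✓; |BV| = 15.40 ✓; ∠(CV, VB) = 90.00° ✓; |CV| = 8.800 ✓; bearing(C→N) − bearing(C→V) = 53.00° ✓; |CN| = 8.800 ✓; ∠(CN, NS) = 85.80° ✗; |NS| = 27.90 ✓.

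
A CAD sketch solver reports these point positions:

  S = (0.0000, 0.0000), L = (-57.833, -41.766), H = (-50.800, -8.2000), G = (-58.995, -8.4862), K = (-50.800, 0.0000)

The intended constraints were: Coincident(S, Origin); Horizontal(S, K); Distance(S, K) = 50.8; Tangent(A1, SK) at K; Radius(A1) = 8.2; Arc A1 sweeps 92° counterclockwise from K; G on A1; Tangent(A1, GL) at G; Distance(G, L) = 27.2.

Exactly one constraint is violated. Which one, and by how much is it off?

Distance(G, L) = 27.2 — off by 6.10.

S = (0.00, 0.00) ✓; S.y = 0.00, K.y = 0.00 ✓; |SK| = 50.80 ✓; ∠(HK, KS) = 90.00° ✓; |HK| = 8.200 ✓; bearing(H→G) − bearing(H→K) = 92.00° ✓; |HG| = 8.200 ✓; ∠(HG, GL) = 90.00° ✓; |GL| = 33.30 ✗.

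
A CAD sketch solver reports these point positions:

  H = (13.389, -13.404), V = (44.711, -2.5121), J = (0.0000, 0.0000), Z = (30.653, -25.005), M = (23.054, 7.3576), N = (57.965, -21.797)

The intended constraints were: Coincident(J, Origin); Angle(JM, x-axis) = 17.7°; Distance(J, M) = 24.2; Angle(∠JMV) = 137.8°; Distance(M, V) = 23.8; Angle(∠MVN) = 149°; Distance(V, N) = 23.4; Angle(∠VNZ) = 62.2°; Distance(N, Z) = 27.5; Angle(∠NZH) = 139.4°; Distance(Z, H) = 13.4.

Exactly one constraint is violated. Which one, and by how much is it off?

Distance(Z, H) = 13.4 — off by 7.40.

J = (0.00, 0.00) ✓; JM at 17.70° ✓; |JM| = 24.20 ✓; ∠JMV = 137.8° ✓; |MV| = 23.80 ✓; ∠MVN = 149.0° ✓; |VN| = 23.40 ✓; ∠VNZ = 62.20° ✓; |NZ| = 27.50 ✓; ∠NZH = 139.4° ✓; |ZH| = 20.80 ✗.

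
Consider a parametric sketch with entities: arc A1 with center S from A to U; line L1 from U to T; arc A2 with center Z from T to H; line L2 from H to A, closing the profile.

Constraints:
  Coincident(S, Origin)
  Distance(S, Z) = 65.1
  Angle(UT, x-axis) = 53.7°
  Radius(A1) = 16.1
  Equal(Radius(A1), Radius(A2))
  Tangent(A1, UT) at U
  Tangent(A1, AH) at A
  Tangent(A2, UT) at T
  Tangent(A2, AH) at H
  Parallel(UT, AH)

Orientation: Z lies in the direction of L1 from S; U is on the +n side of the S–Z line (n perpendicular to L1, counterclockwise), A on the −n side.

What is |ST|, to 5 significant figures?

67.061

The slot axis is L1's direction at 53.7°, so u = (cos 53.7°, sin 53.7°) = (0.59201, 0.80593) and n = (−sin 53.7°, cos 53.7°) = (-0.80593, 0.59201). S is at the origin and Z lies 65.1 along u from S, so Z = 65.1·u = (38.540, 52.466). Tangency of A1 to both parallel lines with radius 16.1 puts U and A at S ± 16.1·n: U = (-12.975, 9.5314), A = (12.975, -9.5314). Equal radii place T and H the same way about Z: T = Z + 16.1·n = (25.565, 61.997), H = Z − 16.1·n = (51.516, 42.935). Then |ST| = |T − S| = 67.061.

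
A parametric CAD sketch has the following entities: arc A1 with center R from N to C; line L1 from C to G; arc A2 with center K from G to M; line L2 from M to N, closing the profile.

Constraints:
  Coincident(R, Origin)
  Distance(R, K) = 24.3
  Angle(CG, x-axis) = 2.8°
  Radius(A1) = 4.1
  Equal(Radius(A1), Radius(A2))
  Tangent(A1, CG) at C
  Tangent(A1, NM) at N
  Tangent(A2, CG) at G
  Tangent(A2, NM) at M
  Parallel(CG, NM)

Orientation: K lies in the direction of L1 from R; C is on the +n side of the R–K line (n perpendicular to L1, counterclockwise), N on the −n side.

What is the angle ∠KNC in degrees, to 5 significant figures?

80.423°

The slot axis is L1's direction at 2.8°, so u = (cos 2.8°, sin 2.8°) = (0.99881, 0.048850) and n = (−sin 2.8°, cos 2.8°) = (-0.048850, 0.99881). R is at the origin and K lies 24.3 along u from R, so K = 24.3·u = (24.271, 1.1870). Tangency of A1 to both parallel lines with radius 4.1 puts C and N at R ± 4.1·n: C = (-0.20028, 4.0951), N = (0.20028, -4.0951). Then cos ∠KNC = NK·NC / (|NK||NC|), giving 80.423°.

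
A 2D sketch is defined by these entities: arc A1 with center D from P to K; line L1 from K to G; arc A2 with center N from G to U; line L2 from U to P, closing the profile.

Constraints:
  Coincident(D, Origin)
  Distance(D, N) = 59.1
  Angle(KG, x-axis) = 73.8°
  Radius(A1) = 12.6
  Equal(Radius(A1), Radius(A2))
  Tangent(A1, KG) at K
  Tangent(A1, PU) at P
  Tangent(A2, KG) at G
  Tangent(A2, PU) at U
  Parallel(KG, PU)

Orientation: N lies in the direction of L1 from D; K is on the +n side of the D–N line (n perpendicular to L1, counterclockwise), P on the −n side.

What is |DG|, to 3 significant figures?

60.4

The slot axis is L1's direction at 73.8°, so u = (cos 73.8°, sin 73.8°) = (0.279, 0.960) and n = (−sin 73.8°, cos 73.8°) = (-0.960, 0.279). D is at the origin and N lies 59.1 along u from D, so N = 59.1·u = (16.5, 56.8). Tangency of A1 to both parallel lines with radius 12.6 puts K and P at D ± 12.6·n: K = (-12.1, 3.52), P = (12.1, -3.52). Equal radii place G and U the same way about N: G = N + 12.6·n = (4.39, 60.3), U = N − 12.6·n = (28.6, 53.2). Then |DG| = |G − D| = 60.4.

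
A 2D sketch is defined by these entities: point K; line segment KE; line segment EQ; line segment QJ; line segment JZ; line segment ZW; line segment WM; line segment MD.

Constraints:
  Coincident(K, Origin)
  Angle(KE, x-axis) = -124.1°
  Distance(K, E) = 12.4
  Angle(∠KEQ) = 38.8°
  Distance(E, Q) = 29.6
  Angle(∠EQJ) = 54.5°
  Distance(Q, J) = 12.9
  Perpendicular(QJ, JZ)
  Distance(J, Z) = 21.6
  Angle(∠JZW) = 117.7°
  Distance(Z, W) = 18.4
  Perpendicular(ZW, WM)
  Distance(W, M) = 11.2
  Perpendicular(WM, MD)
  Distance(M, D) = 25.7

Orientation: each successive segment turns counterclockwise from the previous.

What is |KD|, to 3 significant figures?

5.08

K is at the origin; KE runs at -124.1° with length 12.4, so E = (-6.95, -10.3). ∠KEQ = 38.8° gives EQ at 17.1° from the x-axis; with |EQ| = 29.6, Q = (21.3, -1.56). ∠EQJ = 54.5° gives QJ at 143° from the x-axis; with |QJ| = 12.9, J = (11.1, 6.27). QJ ⟂ JZ, so JZ runs at -127°; with |JZ| = 21.6, Z = (-2.03, -10.9). ∠JZW = 117.7° gives ZW at -65.1° from the x-axis; with |ZW| = 18.4, W = (5.72, -27.6). The perpendicularity gives WM at right angles to ZW, so WM runs at 24.9°; with |WM| = 11.2, M = (15.9, -22.9). The perpendicularity gives MD at right angles to WM, so MD runs at 115°; with |MD| = 25.7, D = (5.06, 0.448). Then |KD| = |D − K| = 5.08.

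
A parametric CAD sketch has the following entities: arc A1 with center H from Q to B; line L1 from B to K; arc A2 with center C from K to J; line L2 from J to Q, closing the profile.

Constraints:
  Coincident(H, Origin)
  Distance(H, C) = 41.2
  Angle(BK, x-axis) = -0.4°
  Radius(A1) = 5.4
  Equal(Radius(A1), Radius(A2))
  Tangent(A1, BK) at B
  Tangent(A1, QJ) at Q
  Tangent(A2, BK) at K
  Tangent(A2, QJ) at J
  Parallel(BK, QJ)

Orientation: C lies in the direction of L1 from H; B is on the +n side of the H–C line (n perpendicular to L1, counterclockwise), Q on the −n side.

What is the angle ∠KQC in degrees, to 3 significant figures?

7.22°

The slot axis is L1's direction at -0.4°, so u = (cos -0.4°, sin -0.4°) = (1.00, -0.00698) and n = (−sin -0.4°, cos -0.4°) = (0.00698, 1.00). H is at the origin and C lies 41.2 along u from H, so C = 41.2·u = (41.2, -0.288). Tangency of A1 to both parallel lines with radius 5.4 puts B and Q at H ± 5.4·n: B = (0.0377, 5.40), Q = (-0.0377, -5.40). Equal radii place K and J the same way about C: K = C + 5.4·n = (41.2, 5.11), J = C − 5.4·n = (41.2, -5.69). Then cos ∠KQC = QK·QC / (|QK||QC|), giving 7.22°.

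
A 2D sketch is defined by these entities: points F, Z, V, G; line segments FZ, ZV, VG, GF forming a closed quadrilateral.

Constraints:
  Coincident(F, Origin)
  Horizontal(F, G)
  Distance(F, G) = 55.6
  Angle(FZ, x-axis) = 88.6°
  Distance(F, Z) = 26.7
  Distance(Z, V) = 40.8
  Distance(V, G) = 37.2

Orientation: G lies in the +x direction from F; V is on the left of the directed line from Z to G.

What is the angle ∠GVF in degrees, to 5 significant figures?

73.570°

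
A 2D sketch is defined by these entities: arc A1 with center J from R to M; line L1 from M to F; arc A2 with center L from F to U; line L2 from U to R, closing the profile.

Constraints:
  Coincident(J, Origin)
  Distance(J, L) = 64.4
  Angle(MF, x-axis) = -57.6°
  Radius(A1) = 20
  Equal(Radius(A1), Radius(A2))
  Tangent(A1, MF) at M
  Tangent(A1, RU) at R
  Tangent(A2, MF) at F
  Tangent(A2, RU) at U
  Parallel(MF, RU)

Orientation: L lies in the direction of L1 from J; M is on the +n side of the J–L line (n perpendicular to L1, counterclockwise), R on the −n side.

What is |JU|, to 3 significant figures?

67.4

The slot axis is L1's direction at -57.6°, so u = (cos -57.6°, sin -57.6°) = (0.536, -0.844) and n = (−sin -57.6°, cos -57.6°) = (0.844, 0.536). J is at the origin and L lies 64.4 along u from J, so L = 64.4·u = (34.5, -54.4). Tangency of A1 to both parallel lines with radius 20.0 puts M and R at J ± 20.0·n: M = (16.9, 10.7), R = (-16.9, -10.7). Equal radii place F and U the same way about L: F = L + 20.0·n = (51.4, -43.7), U = L − 20.0·n = (17.6, -65.1). Then |JU| = |U − J| = 67.4.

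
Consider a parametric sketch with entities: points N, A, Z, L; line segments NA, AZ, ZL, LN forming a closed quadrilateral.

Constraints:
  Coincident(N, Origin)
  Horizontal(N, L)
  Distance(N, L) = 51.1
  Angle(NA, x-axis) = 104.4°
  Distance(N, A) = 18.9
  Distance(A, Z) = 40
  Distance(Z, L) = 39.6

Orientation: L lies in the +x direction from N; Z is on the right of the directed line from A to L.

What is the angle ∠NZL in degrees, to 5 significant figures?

107.94°

N is at the origin; NL is horizontal with |NL| = 51.1 and L in +x, so L = (51.1, 0). NA runs at 104.4° with |NA| = 18.9, so A = (-4.7002, 18.306). Z is determined by |AZ| = 40.0 and |ZL| = 39.6 together: it lies at the intersection of circle(A, 40.0) and circle(L, 39.6). With |AL| = 58.726, the foot of the radical line on AL is 29.634 from A and the perpendicular offset is √(40.0² − 29.634²) = 26.867. Taking the right-of-AL solution: Z = (15.083, -16.459).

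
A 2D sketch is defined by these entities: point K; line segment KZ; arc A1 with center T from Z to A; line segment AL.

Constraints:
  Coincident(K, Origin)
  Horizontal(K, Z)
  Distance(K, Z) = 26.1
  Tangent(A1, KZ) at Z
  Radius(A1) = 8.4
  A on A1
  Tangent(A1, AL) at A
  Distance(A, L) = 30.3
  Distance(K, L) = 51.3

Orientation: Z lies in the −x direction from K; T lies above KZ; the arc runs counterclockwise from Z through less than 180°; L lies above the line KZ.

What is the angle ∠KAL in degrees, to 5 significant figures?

152.37°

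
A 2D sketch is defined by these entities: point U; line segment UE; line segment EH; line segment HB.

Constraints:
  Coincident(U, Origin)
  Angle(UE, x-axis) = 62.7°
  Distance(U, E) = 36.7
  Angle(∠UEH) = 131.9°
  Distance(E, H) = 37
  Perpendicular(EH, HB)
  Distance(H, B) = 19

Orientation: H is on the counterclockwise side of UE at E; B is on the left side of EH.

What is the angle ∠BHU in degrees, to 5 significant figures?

66.054°

∠UEH = 131.9°, so EH runs at 62.7° + (180° − 131.9°) = 110.80° from the x-axis; with |EH| = 37.0, H = E + 37.0·(cos 110.80°, sin 110.80°) = (3.6935, 67.201). EH is perpendicular to HB; with |HB| = 19.0 on the left of EH, B = H + 19.0·(-0.93483, -0.35511) = (-14.068, 60.454). Then cos ∠BHU = HB·HU / (|HB||HU|), giving 66.054°.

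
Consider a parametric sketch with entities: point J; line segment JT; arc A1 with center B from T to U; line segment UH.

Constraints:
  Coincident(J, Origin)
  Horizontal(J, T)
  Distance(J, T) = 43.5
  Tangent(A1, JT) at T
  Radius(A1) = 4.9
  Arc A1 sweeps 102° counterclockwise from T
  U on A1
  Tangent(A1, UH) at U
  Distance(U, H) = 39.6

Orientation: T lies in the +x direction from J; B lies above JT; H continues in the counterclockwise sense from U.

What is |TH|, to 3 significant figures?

44.8

J is at the origin; JT is horizontal with |JT| = 43.5 and T on the +x side, so T = (43.5, 0.00). Since A1 is tangent to JT there, BT ⟂ JT, so B = T + (0, 4.9) = (43.5, 4.90). On A1, T sits at bearing -90° from B; a 102° counterclockwise sweep puts U at bearing 12°, so U = B + 4.9·(cos 12°, sin 12°) = (48.3, 5.92). The tangent condition forces BU to be normal to UH, so UH runs along (−sin 12°, cos 12°); with |UH| = 39.6, H = (40.1, 44.7). Then |TH| = |H − T| = 44.8.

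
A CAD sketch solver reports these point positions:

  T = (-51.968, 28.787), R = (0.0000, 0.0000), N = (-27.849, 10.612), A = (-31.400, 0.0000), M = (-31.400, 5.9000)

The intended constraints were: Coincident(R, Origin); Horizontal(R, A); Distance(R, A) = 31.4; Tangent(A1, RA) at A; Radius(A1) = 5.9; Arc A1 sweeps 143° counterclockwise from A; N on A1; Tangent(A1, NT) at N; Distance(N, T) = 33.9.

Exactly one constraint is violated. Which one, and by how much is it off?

Distance(N, T) = 33.9 — off by 3.70.

R = (0.00, 0.00) ✓; R.y = 0.00, A.y = 0.00 ✓; |RA| = 31.40 ✓; ∠(MA, AR) = 90.00° ✓; |MA| = 5.900 ✓; bearing(M→N) − bearing(M→A) = 143.0° ✓; |MN| = 5.900 ✓; ∠(MN, NT) = 90.00° ✓; |NT| = 30.20 ✗.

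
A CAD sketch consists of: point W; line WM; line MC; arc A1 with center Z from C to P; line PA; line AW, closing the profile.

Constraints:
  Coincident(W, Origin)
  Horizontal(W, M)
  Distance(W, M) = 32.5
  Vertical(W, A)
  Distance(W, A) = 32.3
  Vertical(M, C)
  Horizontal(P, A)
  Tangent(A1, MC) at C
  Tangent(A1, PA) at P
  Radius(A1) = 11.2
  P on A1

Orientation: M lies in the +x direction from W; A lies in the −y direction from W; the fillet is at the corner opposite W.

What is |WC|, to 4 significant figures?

38.75

The virtual corner opposite W is at (32.50, -32.30). Tangency of A1 to MC means the radius ZC is perpendicular to MC and the tangent condition forces ZP to be normal to PA, with radius 11.2, so the center Z sits 11.2 in from both sides at Z = (21.30, -21.10). That places the tangent points at C = (32.50, -21.10) on MC and P = (21.30, -32.30) on PA. Then |WC| = |C − W| = 38.75.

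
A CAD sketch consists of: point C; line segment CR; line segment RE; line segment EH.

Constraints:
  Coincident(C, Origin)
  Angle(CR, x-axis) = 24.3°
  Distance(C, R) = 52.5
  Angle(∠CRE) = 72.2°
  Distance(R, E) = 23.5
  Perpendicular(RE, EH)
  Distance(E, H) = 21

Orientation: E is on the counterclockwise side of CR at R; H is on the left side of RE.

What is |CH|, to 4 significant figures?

29.93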